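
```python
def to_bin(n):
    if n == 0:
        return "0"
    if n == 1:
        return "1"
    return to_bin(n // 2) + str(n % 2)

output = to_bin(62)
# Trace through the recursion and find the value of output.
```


to_bin(62)
= to_bin(31) + "0"
= to_bin(15) + "1" + "0"
= to_bin(7) + "1" + "1" + "0"
= to_bin(3) + "1" + "1" + "1" + "0"
= to_bin(1) + "1" + "1" + "1" + "1" + "0"
= "1" + "1" + "1" + "1" + "1" + "0"
= "111110"


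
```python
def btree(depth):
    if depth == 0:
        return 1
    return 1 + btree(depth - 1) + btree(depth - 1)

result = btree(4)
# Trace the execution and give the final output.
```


btree(4)
= 1 + btree(3) + btree(3)
= 1 + 2 * btree(3)
btree(k) = 2^(k+1) - 1
btree(0) = 1
btree(1) = 3
btree(2) = 7
btree(3) = 15
btree(4) = 31
btree(4) = 2^5 - 1 = 31


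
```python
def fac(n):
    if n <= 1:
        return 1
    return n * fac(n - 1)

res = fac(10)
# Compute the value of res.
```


fac(10)
= 10 * fac(9)
= 10 * 9 * fac(8)
= 10 * 9 * 8 * fac(7)
= 10 * 9 * 8 * 7 * fac(6)
= 10 * 9 * 8 * 7 * 6 * fac(5)
= 10 * 9 * 8 * 7 * 6 * 5 * fac(4)
= 10 * 9 * 8 * 7 * 6 * 5 * 4 * fac(3)
= 10 * 9 * 8 * 7 * 6 * 5 * 4 * 3 * fac(2)
= 10 * 9 * 8 * 7 * 6 * 5 * 4 * 3 * 2 * fac(1)
= 10 * 9 * 8 * 7 * 6 * 5 * 4 * 3 * 2 * 1
= 3628800


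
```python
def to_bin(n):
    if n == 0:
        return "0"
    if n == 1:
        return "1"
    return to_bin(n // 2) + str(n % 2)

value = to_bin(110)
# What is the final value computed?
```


to_bin(110)
= to_bin(55) + "0"
= to_bin(27) + "1" + "0"
= to_bin(13) + "1" + "1" + "0"
= to_bin(6) + "1" + "1" + "1" + "0"
= to_bin(3) + "0" + "1" + "1" + "1" + "0"
= to_bin(1) + "1" + "0" + "1" + "1" + "1" + "0"
= "1" + "1" + "0" + "1" + "1" + "1" + "0"
= "1101110"


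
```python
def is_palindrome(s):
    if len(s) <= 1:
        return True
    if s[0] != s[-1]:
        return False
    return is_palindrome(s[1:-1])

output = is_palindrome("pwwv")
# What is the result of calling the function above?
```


is_palindrome("pwwv")
"pwwv": s[0]='p' != s[-1]='v' -> False
= False


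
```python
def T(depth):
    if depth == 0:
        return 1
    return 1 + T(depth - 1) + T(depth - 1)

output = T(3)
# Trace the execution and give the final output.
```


T(3)
= 1 + T(2) + T(2)
= 1 + 2 * T(2)
T(k) = 2^(k+1) - 1
T(0) = 1
T(1) = 3
T(2) = 7
T(3) = 15
T(3) = 2^4 - 1 = 15


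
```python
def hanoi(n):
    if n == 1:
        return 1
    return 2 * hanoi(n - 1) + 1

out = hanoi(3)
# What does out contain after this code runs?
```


hanoi(3)
= 2 * hanoi(2) + 1
= 2 * (2 * hanoi(1) + 1) + 1
Now compute bottom-up:
hanoi(1) = 1
hanoi(2) = 2 * 1 + 1 = 3
hanoi(3) = 2 * 3 + 1 = 7
= 7


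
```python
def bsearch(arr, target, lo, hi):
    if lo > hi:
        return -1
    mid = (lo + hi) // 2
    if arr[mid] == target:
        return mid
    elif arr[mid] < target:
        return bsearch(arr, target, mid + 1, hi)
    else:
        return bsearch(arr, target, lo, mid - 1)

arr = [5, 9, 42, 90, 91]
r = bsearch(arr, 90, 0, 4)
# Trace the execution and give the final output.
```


bsearch(arr, 90, 0, 4)
lo=0, hi=4, mid=2, arr[mid]=42
42 < 90, search right half
lo=3, hi=4, mid=3, arr[mid]=90
arr[3] == 90, found at index 3
= 3


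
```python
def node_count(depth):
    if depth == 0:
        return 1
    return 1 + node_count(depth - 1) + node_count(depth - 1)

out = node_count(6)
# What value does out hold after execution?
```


node_count(6)
= 1 + node_count(5) + node_count(5)
= 1 + 2 * node_count(5)
node_count(k) = 2^(k+1) - 1
node_count(0) = 1
node_count(1) = 3
node_count(2) = 7
node_count(3) = 15
node_count(4) = 31
node_count(6) = 2^7 - 1 = 127


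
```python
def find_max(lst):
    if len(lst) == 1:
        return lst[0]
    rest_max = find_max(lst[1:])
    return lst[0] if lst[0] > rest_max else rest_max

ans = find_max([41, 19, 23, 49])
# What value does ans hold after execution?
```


find_max([41, 19, 23, 49])
= compare 41 with find_max([19, 23, 49])
= compare 19 with find_max([23, 49])
= compare 23 with find_max([49])
Base: find_max([49]) = 49
compare 23 with 49: max = 49
compare 19 with 49: max = 49
compare 41 with 49: max = 49
= 49


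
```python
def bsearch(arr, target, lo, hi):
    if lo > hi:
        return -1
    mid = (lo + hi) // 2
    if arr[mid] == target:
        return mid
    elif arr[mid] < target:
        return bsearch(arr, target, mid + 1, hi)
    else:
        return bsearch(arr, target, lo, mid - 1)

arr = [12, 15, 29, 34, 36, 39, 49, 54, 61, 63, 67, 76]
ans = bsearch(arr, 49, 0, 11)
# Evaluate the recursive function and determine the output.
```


bsearch(arr, 49, 0, 11)
lo=0, hi=11, mid=5, arr[mid]=39
39 < 49, search right half
lo=6, hi=11, mid=8, arr[mid]=61
61 > 49, search left half
lo=6, hi=7, mid=6, arr[mid]=49
arr[6] == 49, found at index 6
= 6


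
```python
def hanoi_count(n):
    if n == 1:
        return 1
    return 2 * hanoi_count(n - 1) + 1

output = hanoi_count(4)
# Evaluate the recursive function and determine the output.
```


hanoi_count(4)
= 2 * hanoi_count(3) + 1
= 2 * (2 * hanoi_count(2) + 1) + 1
= 2 * (2 * (2 * hanoi_count(1) + 1) + 1) + 1
Now compute bottom-up:
hanoi_count(1) = 1
hanoi_count(2) = 2 * 1 + 1 = 3
hanoi_count(3) = 2 * 3 + 1 = 7
hanoi_count(4) = 2 * 7 + 1 = 15
= 15


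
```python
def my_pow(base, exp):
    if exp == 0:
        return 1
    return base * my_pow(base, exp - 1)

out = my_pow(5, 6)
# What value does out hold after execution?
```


my_pow(5, 6)
= 5 * my_pow(5, 5)
= 5 * 5 * my_pow(5, 4)
= 5 * 5 * 5 * my_pow(5, 3)
= 5 * 5 * 5 * 5 * my_pow(5, 2)
= 5 * 5 * 5 * 5 * 5 * my_pow(5, 1)
= 5 * 5 * 5 * 5 * 5 * 5 * my_pow(5, 0)
= 5 * 5 * 5 * 5 * 5 * 5 * 1
= 15625


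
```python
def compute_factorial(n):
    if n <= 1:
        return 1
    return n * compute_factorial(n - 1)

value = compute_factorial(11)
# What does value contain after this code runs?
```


compute_factorial(11)
= 11 * compute_factorial(10)
= 11 * 10 * compute_factorial(9)
= 11 * 10 * 9 * compute_factorial(8)
= 11 * 10 * 9 * 8 * compute_factorial(7)
= 11 * 10 * 9 * 8 * 7 * compute_factorial(6)
= 11 * 10 * 9 * 8 * 7 * 6 * compute_factorial(5)
= 11 * 10 * 9 * 8 * 7 * 6 * 5 * compute_factorial(4)
= 11 * 10 * 9 * 8 * 7 * 6 * 5 * 4 * compute_factorial(3)
= 11 * 10 * 9 * 8 * 7 * 6 * 5 * 4 * 3 * compute_factorial(2)
= 11 * 10 * 9 * 8 * 7 * 6 * 5 * 4 * 3 * 2 * compute_factorial(1)
= 11 * 10 * 9 * 8 * 7 * 6 * 5 * 4 * 3 * 2 * 1
= 39916800


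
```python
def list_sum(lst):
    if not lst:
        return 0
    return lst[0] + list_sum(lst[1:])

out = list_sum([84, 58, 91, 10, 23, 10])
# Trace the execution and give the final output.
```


list_sum([84, 58, 91, 10, 23, 10])
= 84 + list_sum([58, 91, 10, 23, 10])
= 84 + 58 + list_sum([91, 10, 23, 10])
= 84 + 58 + 91 + list_sum([10, 23, 10])
= 84 + 58 + 91 + 10 + list_sum([23, 10])
= 84 + 58 + 91 + 10 + 23 + list_sum([10])
= 84 + 58 + 91 + 10 + 23 + 10 + list_sum([])
= 84 + 58 + 91 + 10 + 23 + 10 + 0
= 276


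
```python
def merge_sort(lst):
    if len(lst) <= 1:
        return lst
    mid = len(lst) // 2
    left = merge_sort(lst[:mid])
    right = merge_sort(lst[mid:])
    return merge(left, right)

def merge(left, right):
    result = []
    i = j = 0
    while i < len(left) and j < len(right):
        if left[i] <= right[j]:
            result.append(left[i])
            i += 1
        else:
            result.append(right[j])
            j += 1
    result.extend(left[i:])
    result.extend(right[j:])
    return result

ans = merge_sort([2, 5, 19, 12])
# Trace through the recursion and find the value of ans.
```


merge_sort([2, 5, 19, 12])
Split into [2, 5] and [19, 12]
Left sorted: [2, 5]
Right sorted: [12, 19]
Merge [2, 5] and [12, 19]
= [2, 5, 12, 19]


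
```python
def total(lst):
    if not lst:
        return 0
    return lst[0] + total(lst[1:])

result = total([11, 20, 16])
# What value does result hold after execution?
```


total([11, 20, 16])
= 11 + total([20, 16])
= 11 + 20 + total([16])
= 11 + 20 + 16 + total([])
= 11 + 20 + 16 + 0
= 47


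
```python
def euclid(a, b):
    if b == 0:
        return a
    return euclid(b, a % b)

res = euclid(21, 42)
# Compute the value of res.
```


euclid(21, 42)
= euclid(42, 21 % 42) = euclid(42, 21)
= euclid(21, 42 % 21) = euclid(21, 0)
b == 0, return a = 21


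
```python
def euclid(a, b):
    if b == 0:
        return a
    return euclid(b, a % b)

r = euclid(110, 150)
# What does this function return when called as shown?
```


euclid(110, 150)
= euclid(150, 110 % 150) = euclid(150, 110)
= euclid(110, 150 % 110) = euclid(110, 40)
= euclid(40, 110 % 40) = euclid(40, 30)
= euclid(30, 40 % 30) = euclid(30, 10)
= euclid(10, 30 % 10) = euclid(10, 0)
b == 0, return a = 10


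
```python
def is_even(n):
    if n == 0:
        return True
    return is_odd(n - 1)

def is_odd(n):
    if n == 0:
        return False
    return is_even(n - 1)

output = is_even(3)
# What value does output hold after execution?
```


is_even(3)
= is_odd(2)
= is_even(1)
= is_odd(0)
n == 0: return False
= False


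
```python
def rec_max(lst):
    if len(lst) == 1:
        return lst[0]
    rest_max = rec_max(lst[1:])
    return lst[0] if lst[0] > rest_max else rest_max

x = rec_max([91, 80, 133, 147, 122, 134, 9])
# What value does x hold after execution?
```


rec_max([91, 80, 133, 147, 122, 134, 9])
= compare 91 with rec_max([80, 133, 147, 122, 134, 9])
= compare 80 with rec_max([133, 147, 122, 134, 9])
= compare 133 with rec_max([147, 122, 134, 9])
= compare 147 with rec_max([122, 134, 9])
= compare 122 with rec_max([134, 9])
= compare 134 with rec_max([9])
Base: rec_max([9]) = 9
compare 134 with 9: max = 134
compare 122 with 134: max = 134
compare 147 with 134: max = 147
compare 133 with 147: max = 147
compare 80 with 147: max = 147
compare 91 with 147: max = 147
= 147


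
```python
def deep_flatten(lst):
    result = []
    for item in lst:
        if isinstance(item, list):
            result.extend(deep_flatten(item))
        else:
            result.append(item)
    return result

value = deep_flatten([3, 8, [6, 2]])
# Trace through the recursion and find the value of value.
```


deep_flatten([3, 8, [6, 2]])
Processing each element:
  3 is not a list -> append 3
  8 is not a list -> append 8
  [6, 2] is a list -> deep_flatten recursively -> [6, 2]
= [3, 8, 6, 2]


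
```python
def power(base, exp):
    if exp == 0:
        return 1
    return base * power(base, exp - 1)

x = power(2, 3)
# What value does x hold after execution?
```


power(2, 3)
= 2 * power(2, 2)
= 2 * 2 * power(2, 1)
= 2 * 2 * 2 * power(2, 0)
= 2 * 2 * 2 * 1
= 8


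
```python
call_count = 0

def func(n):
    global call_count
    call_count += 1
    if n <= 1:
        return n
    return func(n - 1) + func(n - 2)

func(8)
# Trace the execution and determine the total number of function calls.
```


func(8) calls func(7) and func(6); each non-base call branches into two more.
Let C(k) = total number of calls made by func(k), including the call to func(k) itself.
Base cases: C(0) = 1, C(1) = 1
Recurrence: C(k) = 1 + C(k-1) + C(k-2)
  C(2) = 1 + C(1) + C(0) = 1 + 1 + 1 = 3
  C(3) = 1 + C(2) + C(1) = 1 + 3 + 1 = 5
  C(4) = 1 + C(3) + C(2) = 1 + 5 + 3 = 9
  C(5) = 1 + C(4) + C(3) = 1 + 9 + 5 = 15
  C(6) = 1 + C(5) + C(4) = 1 + 15 + 9 = 25
  C(7) = 1 + C(6) + C(5) = 1 + 25 + 15 = 41
  C(8) = 1 + C(7) + C(6) = 1 + 41 + 25 = 67
Total calls = C(8) = 67


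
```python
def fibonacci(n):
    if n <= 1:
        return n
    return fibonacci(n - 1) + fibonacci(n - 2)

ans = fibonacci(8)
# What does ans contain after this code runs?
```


fibonacci(8)
= fibonacci(7) + fibonacci(6)
= (fibonacci(6) + fibonacci(5)) + fibonacci(6)
Computing bottom-up: fibonacci(0)=0, fibonacci(1)=1, fibonacci(2)=1, fibonacci(3)=2, fibonacci(4)=3, fibonacci(5)=5, fibonacci(6)=8, fibonacci(7)=13, fibonacci(8)=21
= 21


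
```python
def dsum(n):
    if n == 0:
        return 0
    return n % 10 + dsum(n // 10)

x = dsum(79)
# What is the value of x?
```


dsum(79)
= 9 + dsum(7)
= 9 + 7 + dsum(0)
= 9 + 7 + 0
= 16


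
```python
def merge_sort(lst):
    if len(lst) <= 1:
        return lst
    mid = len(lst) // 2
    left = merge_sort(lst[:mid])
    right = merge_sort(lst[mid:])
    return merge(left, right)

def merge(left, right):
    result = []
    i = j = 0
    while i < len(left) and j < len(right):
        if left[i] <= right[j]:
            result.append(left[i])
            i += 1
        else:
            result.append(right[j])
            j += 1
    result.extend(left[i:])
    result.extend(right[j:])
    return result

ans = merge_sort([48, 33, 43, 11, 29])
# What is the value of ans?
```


merge_sort([48, 33, 43, 11, 29])
Split into [48, 33] and [43, 11, 29]
Left sorted: [33, 48]
Right sorted: [11, 29, 43]
Merge [33, 48] and [11, 29, 43]
= [11, 29, 33, 43, 48]


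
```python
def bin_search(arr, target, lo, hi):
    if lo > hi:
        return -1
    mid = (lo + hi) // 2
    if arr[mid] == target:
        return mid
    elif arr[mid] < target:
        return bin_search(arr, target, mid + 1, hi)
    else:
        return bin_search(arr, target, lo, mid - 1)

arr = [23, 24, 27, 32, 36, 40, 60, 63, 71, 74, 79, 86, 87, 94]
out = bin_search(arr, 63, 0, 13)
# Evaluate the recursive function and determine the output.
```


bin_search(arr, 63, 0, 13)
lo=0, hi=13, mid=6, arr[mid]=60
60 < 63, search right half
lo=7, hi=13, mid=10, arr[mid]=79
79 > 63, search left half
lo=7, hi=9, mid=8, arr[mid]=71
71 > 63, search left half
lo=7, hi=7, mid=7, arr[mid]=63
arr[7] == 63, found at index 7
= 7


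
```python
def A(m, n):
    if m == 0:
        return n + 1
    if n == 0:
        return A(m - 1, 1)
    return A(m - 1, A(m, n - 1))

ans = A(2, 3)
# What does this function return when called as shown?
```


A(2, 3)
= A(1, A(2, 2))
First compute A(2, 2) = 7
= A(1, 7)
= 9


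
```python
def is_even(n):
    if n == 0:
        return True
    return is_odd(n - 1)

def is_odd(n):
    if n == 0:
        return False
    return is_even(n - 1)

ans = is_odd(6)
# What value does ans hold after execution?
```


is_odd(6)
= is_even(5)
= is_odd(4)
= is_even(3)
= is_odd(2)
= is_even(1)
= is_odd(0)
n == 0: return False
= False


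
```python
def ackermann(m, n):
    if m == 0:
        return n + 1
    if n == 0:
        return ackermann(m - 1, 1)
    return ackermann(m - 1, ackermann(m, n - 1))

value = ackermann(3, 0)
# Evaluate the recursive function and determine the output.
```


ackermann(3, 0)
n == 0: return ackermann(2, 1)
= ackermann(2, 1) = 5
= 5


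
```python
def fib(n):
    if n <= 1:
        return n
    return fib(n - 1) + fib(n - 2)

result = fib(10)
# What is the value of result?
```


fib(10)
= fib(9) + fib(8)
= (fib(8) + fib(7)) + fib(8)
Computing bottom-up: fib(0)=0, fib(1)=1, fib(2)=1, fib(3)=2, fib(4)=3, fib(5)=5, fib(6)=8, fib(7)=13, fib(8)=21, fib(9)=34, fib(10)=55
= 55


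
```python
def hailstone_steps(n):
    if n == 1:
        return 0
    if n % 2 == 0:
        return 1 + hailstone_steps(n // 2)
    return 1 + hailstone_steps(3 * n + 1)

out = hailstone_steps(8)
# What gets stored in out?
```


hailstone_steps(8)
8 is even -> hailstone_steps(4)
4 is even -> hailstone_steps(2)
2 is even -> hailstone_steps(1)
Reached 1 after 3 steps
= 3


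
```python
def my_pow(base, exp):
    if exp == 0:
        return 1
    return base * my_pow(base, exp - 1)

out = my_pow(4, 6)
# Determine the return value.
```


my_pow(4, 6)
= 4 * my_pow(4, 5)
= 4 * 4 * my_pow(4, 4)
= 4 * 4 * 4 * my_pow(4, 3)
= 4 * 4 * 4 * 4 * my_pow(4, 2)
= 4 * 4 * 4 * 4 * 4 * my_pow(4, 1)
= 4 * 4 * 4 * 4 * 4 * 4 * my_pow(4, 0)
= 4 * 4 * 4 * 4 * 4 * 4 * 1
= 4096


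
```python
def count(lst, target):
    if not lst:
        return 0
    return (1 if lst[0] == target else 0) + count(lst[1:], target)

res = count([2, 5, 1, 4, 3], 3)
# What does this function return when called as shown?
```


count([2, 5, 1, 4, 3], 3)
lst[0]=2 != 3: 0 + count([5, 1, 4, 3], 3)
lst[0]=5 != 3: 0 + count([1, 4, 3], 3)
lst[0]=1 != 3: 0 + count([4, 3], 3)
lst[0]=4 != 3: 0 + count([3], 3)
lst[0]=3 == 3: 1 + count([], 3)
= 1


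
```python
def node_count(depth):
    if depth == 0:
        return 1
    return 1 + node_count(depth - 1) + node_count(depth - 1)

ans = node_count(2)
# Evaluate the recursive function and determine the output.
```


node_count(2)
= 1 + node_count(1) + node_count(1)
= 1 + 2 * node_count(1)
node_count(k) = 2^(k+1) - 1
node_count(0) = 1
node_count(1) = 3
node_count(2) = 7
node_count(2) = 2^3 - 1 = 7


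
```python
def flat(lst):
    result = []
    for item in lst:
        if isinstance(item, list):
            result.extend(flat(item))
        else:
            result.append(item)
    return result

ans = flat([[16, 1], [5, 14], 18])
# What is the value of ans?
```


flat([[16, 1], [5, 14], 18])
Processing each element:
  [16, 1] is a list -> flat recursively -> [16, 1]
  [5, 14] is a list -> flat recursively -> [5, 14]
  18 is not a list -> append 18
= [16, 1, 5, 14, 18]


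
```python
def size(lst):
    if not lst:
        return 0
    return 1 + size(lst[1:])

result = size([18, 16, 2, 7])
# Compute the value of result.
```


size([18, 16, 2, 7])
= 1 + size([16, 2, 7])
= 1 + 1 + size([2, 7])
= 1 + 1 + 1 + size([7])
= 1 + 1 + 1 + 1 + size([])
= 1 + 1 + 1 + 1 + 0
= 4


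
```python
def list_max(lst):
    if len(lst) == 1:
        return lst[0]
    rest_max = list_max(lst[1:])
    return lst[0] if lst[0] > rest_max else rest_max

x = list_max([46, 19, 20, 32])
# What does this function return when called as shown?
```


list_max([46, 19, 20, 32])
= compare 46 with list_max([19, 20, 32])
= compare 19 with list_max([20, 32])
= compare 20 with list_max([32])
Base: list_max([32]) = 32
compare 20 with 32: max = 32
compare 19 with 32: max = 32
compare 46 with 32: max = 46
= 46


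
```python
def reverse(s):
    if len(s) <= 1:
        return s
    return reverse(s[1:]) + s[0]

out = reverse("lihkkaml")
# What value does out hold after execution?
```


reverse("lihkkaml")
= reverse("ihkkaml") + "l"
= reverse("hkkaml") + "i" + "l"
= reverse("kkaml") + "h" + "i" + "l"
= reverse("kaml") + "k" + "h" + "i" + "l"
= reverse("aml") + "k" + "k" + "h" + "i" + "l"
= reverse("ml") + "a" + "k" + "k" + "h" + "i" + "l"
= reverse("l") + "m" + "a" + "k" + "k" + "h" + "i" + "l"
= "l" + "m" + "a" + "k" + "k" + "h" + "i" + "l"
= "lmakkhil"


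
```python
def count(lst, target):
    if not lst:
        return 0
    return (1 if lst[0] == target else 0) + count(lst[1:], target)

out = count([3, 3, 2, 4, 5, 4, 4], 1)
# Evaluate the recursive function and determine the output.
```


count([3, 3, 2, 4, 5, 4, 4], 1)
lst[0]=3 != 1: 0 + count([3, 2, 4, 5, 4, 4], 1)
lst[0]=3 != 1: 0 + count([2, 4, 5, 4, 4], 1)
lst[0]=2 != 1: 0 + count([4, 5, 4, 4], 1)
lst[0]=4 != 1: 0 + count([5, 4, 4], 1)
lst[0]=5 != 1: 0 + count([4, 4], 1)
lst[0]=4 != 1: 0 + count([4], 1)
lst[0]=4 != 1: 0 + count([], 1)
= 0


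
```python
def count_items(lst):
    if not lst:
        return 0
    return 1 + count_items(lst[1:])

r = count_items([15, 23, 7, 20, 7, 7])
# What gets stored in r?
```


count_items([15, 23, 7, 20, 7, 7])
= 1 + count_items([23, 7, 20, 7, 7])
= 1 + 1 + count_items([7, 20, 7, 7])
= 1 + 1 + 1 + count_items([20, 7, 7])
= 1 + 1 + 1 + 1 + count_items([7, 7])
= 1 + 1 + 1 + 1 + 1 + count_items([7])
= 1 + 1 + 1 + 1 + 1 + 1 + count_items([])
= 1 + 1 + 1 + 1 + 1 + 1 + 0
= 6


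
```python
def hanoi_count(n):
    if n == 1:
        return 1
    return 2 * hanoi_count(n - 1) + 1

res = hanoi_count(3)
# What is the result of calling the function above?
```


hanoi_count(3)
= 2 * hanoi_count(2) + 1
= 2 * (2 * hanoi_count(1) + 1) + 1
Now compute bottom-up:
hanoi_count(1) = 1
hanoi_count(2) = 2 * 1 + 1 = 3
hanoi_count(3) = 2 * 3 + 1 = 7
= 7


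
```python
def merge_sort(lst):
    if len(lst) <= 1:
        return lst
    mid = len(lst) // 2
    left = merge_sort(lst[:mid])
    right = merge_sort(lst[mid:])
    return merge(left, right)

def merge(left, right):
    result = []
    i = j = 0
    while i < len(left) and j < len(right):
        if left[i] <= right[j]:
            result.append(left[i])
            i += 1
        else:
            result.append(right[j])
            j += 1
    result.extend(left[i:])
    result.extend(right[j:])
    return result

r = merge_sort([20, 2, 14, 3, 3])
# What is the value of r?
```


merge_sort([20, 2, 14, 3, 3])
Split into [20, 2] and [14, 3, 3]
Left sorted: [2, 20]
Right sorted: [3, 3, 14]
Merge [2, 20] and [3, 3, 14]
= [2, 3, 3, 14, 20]


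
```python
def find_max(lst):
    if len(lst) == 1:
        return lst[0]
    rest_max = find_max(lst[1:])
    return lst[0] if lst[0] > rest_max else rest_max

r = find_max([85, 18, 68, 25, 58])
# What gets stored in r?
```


find_max([85, 18, 68, 25, 58])
= compare 85 with find_max([18, 68, 25, 58])
= compare 18 with find_max([68, 25, 58])
= compare 68 with find_max([25, 58])
= compare 25 with find_max([58])
Base: find_max([58]) = 58
compare 25 with 58: max = 58
compare 68 with 58: max = 68
compare 18 with 68: max = 68
compare 85 with 68: max = 85
= 85


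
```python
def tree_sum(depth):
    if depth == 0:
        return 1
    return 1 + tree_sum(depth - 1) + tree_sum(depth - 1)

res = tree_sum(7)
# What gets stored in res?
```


tree_sum(7)
= 1 + tree_sum(6) + tree_sum(6)
= 1 + 2 * tree_sum(6)
tree_sum(k) = 2^(k+1) - 1
tree_sum(0) = 1
tree_sum(1) = 3
tree_sum(2) = 7
tree_sum(3) = 15
tree_sum(4) = 31
tree_sum(7) = 2^8 - 1 = 255


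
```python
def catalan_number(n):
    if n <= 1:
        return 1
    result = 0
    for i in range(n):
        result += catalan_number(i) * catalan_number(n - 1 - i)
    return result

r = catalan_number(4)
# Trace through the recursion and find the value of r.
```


catalan_number(4)
= sum of catalan_number(i) * catalan_number(4-1-i) for i in 0..3
First compute sub-values bottom-up:
  catalan_number(0) = 1, catalan_number(1) = 1
  catalan_number(2) = 1*1 + 1*1 = 2
  catalan_number(3) = 1*2 + 1*1 + 2*1 = 5
Now catalan_number(4):
  catalan_number(0)*catalan_number(3) = 1*5 = 5
  catalan_number(1)*catalan_number(2) = 1*2 = 2
  catalan_number(2)*catalan_number(1) = 2*1 = 2
  catalan_number(3)*catalan_number(0) = 5*1 = 5
= 5 + 2 + 2 + 5
= 14


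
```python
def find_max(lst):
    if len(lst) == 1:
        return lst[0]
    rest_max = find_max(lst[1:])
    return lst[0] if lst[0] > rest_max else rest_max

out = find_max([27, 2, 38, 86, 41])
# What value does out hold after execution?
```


find_max([27, 2, 38, 86, 41])
= compare 27 with find_max([2, 38, 86, 41])
= compare 2 with find_max([38, 86, 41])
= compare 38 with find_max([86, 41])
= compare 86 with find_max([41])
Base: find_max([41]) = 41
compare 86 with 41: max = 86
compare 38 with 86: max = 86
compare 2 with 86: max = 86
compare 27 with 86: max = 86
= 86


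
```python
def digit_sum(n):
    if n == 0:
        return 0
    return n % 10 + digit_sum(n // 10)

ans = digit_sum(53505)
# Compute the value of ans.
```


digit_sum(53505)
= 5 + digit_sum(5350)
= 5 + 0 + digit_sum(535)
= 5 + 0 + 5 + digit_sum(53)
= 5 + 0 + 5 + 3 + digit_sum(5)
= 5 + 0 + 5 + 3 + 5 + digit_sum(0)
= 5 + 0 + 5 + 3 + 5 + 0
= 18


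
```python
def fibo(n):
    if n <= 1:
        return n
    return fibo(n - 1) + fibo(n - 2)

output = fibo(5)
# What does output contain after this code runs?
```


fibo(5)
= fibo(4) + fibo(3)
= (fibo(3) + fibo(2)) + fibo(3)
Computing bottom-up: fibo(0)=0, fibo(1)=1, fibo(2)=1, fibo(3)=2, fibo(4)=3, fibo(5)=5
= 5


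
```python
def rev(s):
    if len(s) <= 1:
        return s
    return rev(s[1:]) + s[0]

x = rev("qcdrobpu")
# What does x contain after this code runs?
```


rev("qcdrobpu")
= rev("cdrobpu") + "q"
= rev("drobpu") + "c" + "q"
= rev("robpu") + "d" + "c" + "q"
= rev("obpu") + "r" + "d" + "c" + "q"
= rev("bpu") + "o" + "r" + "d" + "c" + "q"
= rev("pu") + "b" + "o" + "r" + "d" + "c" + "q"
= rev("u") + "p" + "b" + "o" + "r" + "d" + "c" + "q"
= "u" + "p" + "b" + "o" + "r" + "d" + "c" + "q"
= "upbordcq"


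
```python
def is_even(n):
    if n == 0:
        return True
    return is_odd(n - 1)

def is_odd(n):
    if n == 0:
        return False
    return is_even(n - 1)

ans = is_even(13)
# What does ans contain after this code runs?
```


is_even(13)
= is_odd(12)
= is_even(11)
= is_odd(10)
= is_even(9)
= is_odd(8)
= is_even(7)
= is_odd(6)
= is_even(5)
= is_odd(4)
= is_even(3)
= is_odd(2)
= is_even(1)
= is_odd(0)
n == 0: return False
= False


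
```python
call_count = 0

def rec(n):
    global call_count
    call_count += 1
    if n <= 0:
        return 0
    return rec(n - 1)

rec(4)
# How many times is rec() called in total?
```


rec(4) calls rec(3) calls ... calls rec(0)
Total calls: 4 + 1 (for base case) = 5


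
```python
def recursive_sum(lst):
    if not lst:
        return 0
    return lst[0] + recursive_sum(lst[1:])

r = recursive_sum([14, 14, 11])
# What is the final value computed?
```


recursive_sum([14, 14, 11])
= 14 + recursive_sum([14, 11])
= 14 + 14 + recursive_sum([11])
= 14 + 14 + 11 + recursive_sum([])
= 14 + 14 + 11 + 0
= 39


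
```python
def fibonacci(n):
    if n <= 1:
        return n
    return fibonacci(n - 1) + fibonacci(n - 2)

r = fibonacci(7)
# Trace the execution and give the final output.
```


fibonacci(7)
= fibonacci(6) + fibonacci(5)
= (fibonacci(5) + fibonacci(4)) + fibonacci(5)
Computing bottom-up: fibonacci(0)=0, fibonacci(1)=1, fibonacci(2)=1, fibonacci(3)=2, fibonacci(4)=3, fibonacci(5)=5, fibonacci(6)=8, fibonacci(7)=13
= 13


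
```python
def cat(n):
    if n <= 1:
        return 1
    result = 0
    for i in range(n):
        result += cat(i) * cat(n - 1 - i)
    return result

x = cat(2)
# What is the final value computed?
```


cat(2)
= sum of cat(i) * cat(2-1-i) for i in 0..1
  cat(0)*cat(1) = 1*1 = 1
  cat(1)*cat(0) = 1*1 = 1
= 1 + 1
= 2


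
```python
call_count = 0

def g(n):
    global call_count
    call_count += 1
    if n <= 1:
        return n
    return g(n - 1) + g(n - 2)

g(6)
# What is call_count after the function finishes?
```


g(6) calls g(5) and g(4); each non-base call branches into two more.
Let C(k) = total number of calls made by g(k), including the call to g(k) itself.
Base cases: C(0) = 1, C(1) = 1
Recurrence: C(k) = 1 + C(k-1) + C(k-2)
  C(2) = 1 + C(1) + C(0) = 1 + 1 + 1 = 3
  C(3) = 1 + C(2) + C(1) = 1 + 3 + 1 = 5
  C(4) = 1 + C(3) + C(2) = 1 + 5 + 3 = 9
  C(5) = 1 + C(4) + C(3) = 1 + 9 + 5 = 15
  C(6) = 1 + C(5) + C(4) = 1 + 15 + 9 = 25
Total calls = C(6) = 25


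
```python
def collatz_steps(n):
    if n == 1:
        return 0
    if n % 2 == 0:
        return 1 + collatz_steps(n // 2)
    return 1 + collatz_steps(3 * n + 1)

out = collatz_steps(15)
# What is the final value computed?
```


collatz_steps(15)
15 is odd -> 3*15+1 = 46 -> collatz_steps(46)
46 is even -> collatz_steps(23)
23 is odd -> 3*23+1 = 70 -> collatz_steps(70)
70 is even -> collatz_steps(35)
35 is odd -> 3*35+1 = 106 -> collatz_steps(106)
106 is even -> collatz_steps(53)
53 is odd -> 3*53+1 = 160 -> collatz_steps(160)
160 is even -> collatz_steps(80)
80 is even -> collatz_steps(40)
40 is even -> collatz_steps(20)
20 is even -> collatz_steps(10)
10 is even -> collatz_steps(5)
5 is odd -> 3*5+1 = 16 -> collatz_steps(16)
16 is even -> collatz_steps(8)
8 is even -> collatz_steps(4)
4 is even -> collatz_steps(2)
2 is even -> collatz_steps(1)
Reached 1 after 17 steps
= 17


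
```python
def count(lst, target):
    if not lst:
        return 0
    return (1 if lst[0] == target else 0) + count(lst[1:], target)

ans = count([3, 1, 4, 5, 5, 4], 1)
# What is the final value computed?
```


count([3, 1, 4, 5, 5, 4], 1)
lst[0]=3 != 1: 0 + count([1, 4, 5, 5, 4], 1)
lst[0]=1 == 1: 1 + count([4, 5, 5, 4], 1)
lst[0]=4 != 1: 0 + count([5, 5, 4], 1)
lst[0]=5 != 1: 0 + count([5, 4], 1)
lst[0]=5 != 1: 0 + count([4], 1)
lst[0]=4 != 1: 0 + count([], 1)
= 1


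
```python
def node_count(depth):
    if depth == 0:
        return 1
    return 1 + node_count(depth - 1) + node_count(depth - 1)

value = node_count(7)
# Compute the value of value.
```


node_count(7)
= 1 + node_count(6) + node_count(6)
= 1 + 2 * node_count(6)
node_count(k) = 2^(k+1) - 1
node_count(0) = 1
node_count(1) = 3
node_count(2) = 7
node_count(3) = 15
node_count(4) = 31
node_count(7) = 2^8 - 1 = 255


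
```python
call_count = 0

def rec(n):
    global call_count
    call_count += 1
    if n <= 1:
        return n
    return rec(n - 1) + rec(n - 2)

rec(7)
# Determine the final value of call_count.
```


rec(7) calls rec(6) and rec(5); each non-base call branches into two more.
Let C(k) = total number of calls made by rec(k), including the call to rec(k) itself.
Base cases: C(0) = 1, C(1) = 1
Recurrence: C(k) = 1 + C(k-1) + C(k-2)
  C(2) = 1 + C(1) + C(0) = 1 + 1 + 1 = 3
  C(3) = 1 + C(2) + C(1) = 1 + 3 + 1 = 5
  C(4) = 1 + C(3) + C(2) = 1 + 5 + 3 = 9
  C(5) = 1 + C(4) + C(3) = 1 + 9 + 5 = 15
  C(6) = 1 + C(5) + C(4) = 1 + 15 + 9 = 25
  C(7) = 1 + C(6) + C(5) = 1 + 25 + 15 = 41
Total calls = C(7) = 41


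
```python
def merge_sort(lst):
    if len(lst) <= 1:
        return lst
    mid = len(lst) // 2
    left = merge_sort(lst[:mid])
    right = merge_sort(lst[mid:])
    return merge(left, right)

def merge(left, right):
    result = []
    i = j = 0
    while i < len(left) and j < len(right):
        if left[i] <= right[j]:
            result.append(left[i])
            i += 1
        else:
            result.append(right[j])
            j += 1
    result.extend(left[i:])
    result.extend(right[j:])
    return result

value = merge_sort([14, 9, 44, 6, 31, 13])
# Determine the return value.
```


merge_sort([14, 9, 44, 6, 31, 13])
Split into [14, 9, 44] and [6, 31, 13]
Left sorted: [9, 14, 44]
Right sorted: [6, 13, 31]
Merge [9, 14, 44] and [6, 13, 31]
= [6, 9, 13, 14, 31, 44]


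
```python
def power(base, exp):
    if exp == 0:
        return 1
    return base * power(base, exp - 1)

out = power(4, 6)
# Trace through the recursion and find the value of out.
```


power(4, 6)
= 4 * power(4, 5)
= 4 * 4 * power(4, 4)
= 4 * 4 * 4 * power(4, 3)
= 4 * 4 * 4 * 4 * power(4, 2)
= 4 * 4 * 4 * 4 * 4 * power(4, 1)
= 4 * 4 * 4 * 4 * 4 * 4 * power(4, 0)
= 4 * 4 * 4 * 4 * 4 * 4 * 1
= 4096


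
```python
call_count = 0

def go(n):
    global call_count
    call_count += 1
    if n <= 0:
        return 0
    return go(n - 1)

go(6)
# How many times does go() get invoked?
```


go(6) calls go(5) calls ... calls go(0)
Total calls: 6 + 1 (for base case) = 7


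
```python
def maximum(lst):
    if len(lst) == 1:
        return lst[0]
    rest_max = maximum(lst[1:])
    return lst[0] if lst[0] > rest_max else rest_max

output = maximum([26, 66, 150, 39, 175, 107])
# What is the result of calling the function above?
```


maximum([26, 66, 150, 39, 175, 107])
= compare 26 with maximum([66, 150, 39, 175, 107])
= compare 66 with maximum([150, 39, 175, 107])
= compare 150 with maximum([39, 175, 107])
= compare 39 with maximum([175, 107])
= compare 175 with maximum([107])
Base: maximum([107]) = 107
compare 175 with 107: max = 175
compare 39 with 175: max = 175
compare 150 with 175: max = 175
compare 66 with 175: max = 175
compare 26 with 175: max = 175
= 175


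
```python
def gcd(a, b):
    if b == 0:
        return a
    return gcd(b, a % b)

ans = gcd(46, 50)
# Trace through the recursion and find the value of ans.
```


gcd(46, 50)
= gcd(50, 46 % 50) = gcd(50, 46)
= gcd(46, 50 % 46) = gcd(46, 4)
= gcd(4, 46 % 4) = gcd(4, 2)
= gcd(2, 4 % 2) = gcd(2, 0)
b == 0, return a = 2


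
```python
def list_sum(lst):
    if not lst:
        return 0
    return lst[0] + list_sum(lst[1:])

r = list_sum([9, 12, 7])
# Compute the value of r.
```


list_sum([9, 12, 7])
= 9 + list_sum([12, 7])
= 9 + 12 + list_sum([7])
= 9 + 12 + 7 + list_sum([])
= 9 + 12 + 7 + 0
= 28


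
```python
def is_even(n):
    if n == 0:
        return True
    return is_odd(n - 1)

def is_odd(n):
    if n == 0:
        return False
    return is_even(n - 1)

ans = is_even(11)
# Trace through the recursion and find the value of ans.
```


is_even(11)
= is_odd(10)
= is_even(9)
= is_odd(8)
= is_even(7)
= is_odd(6)
= is_even(5)
= is_odd(4)
= is_even(3)
= is_odd(2)
= is_even(1)
= is_odd(0)
n == 0: return False
= False


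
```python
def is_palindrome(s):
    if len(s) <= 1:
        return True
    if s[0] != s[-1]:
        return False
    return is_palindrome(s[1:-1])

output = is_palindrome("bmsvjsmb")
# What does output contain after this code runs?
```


is_palindrome("bmsvjsmb")
"bmsvjsmb": s[0]='b' == s[-1]='b' -> is_palindrome("msvjsm")
"msvjsm": s[0]='m' == s[-1]='m' -> is_palindrome("svjs")
"svjs": s[0]='s' == s[-1]='s' -> is_palindrome("vj")
"vj": s[0]='v' != s[-1]='j' -> False
= False


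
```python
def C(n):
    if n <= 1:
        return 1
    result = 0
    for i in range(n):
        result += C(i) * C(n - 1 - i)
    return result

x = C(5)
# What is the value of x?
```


C(5)
= sum of C(i) * C(5-1-i) for i in 0..4
First compute sub-values bottom-up:
  C(0) = 1, C(1) = 1
  C(2) = 1*1 + 1*1 = 2
  C(3) = 1*2 + 1*1 + 2*1 = 5
  C(4) = 1*5 + 1*2 + 2*1 + 5*1 = 14
Now C(5):
  C(0)*C(4) = 1*14 = 14
  C(1)*C(3) = 1*5 = 5
  C(2)*C(2) = 2*2 = 4
  C(3)*C(1) = 5*1 = 5
  C(4)*C(0) = 14*1 = 14
= 14 + 5 + 4 + 5 + 14
= 42


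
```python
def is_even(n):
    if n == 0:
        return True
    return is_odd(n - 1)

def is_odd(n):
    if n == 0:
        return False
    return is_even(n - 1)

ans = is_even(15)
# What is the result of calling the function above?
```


is_even(15)
= is_odd(14)
= is_even(13)
= is_odd(12)
= is_even(11)
= is_odd(10)
= is_even(9)
= is_odd(8)
= is_even(7)
= is_odd(6)
= is_even(5)
= is_odd(4)
= is_even(3)
= is_odd(2)
= is_even(1)
= is_odd(0)
n == 0: return False
= False


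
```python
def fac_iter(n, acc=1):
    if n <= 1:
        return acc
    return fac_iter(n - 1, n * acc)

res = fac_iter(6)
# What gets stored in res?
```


fac_iter(6, 1)
= fac_iter(5, 6 * 1) = fac_iter(5, 6)
= fac_iter(4, 5 * 6) = fac_iter(4, 30)
= fac_iter(3, 4 * 30) = fac_iter(3, 120)
= fac_iter(2, 3 * 120) = fac_iter(2, 360)
= fac_iter(1, 2 * 360) = fac_iter(1, 720)
n <= 1, return acc = 720


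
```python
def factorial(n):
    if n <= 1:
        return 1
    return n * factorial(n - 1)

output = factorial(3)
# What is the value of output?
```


factorial(3)
= 3 * factorial(2)
= 3 * 2 * factorial(1)
= 3 * 2 * 1
= 6


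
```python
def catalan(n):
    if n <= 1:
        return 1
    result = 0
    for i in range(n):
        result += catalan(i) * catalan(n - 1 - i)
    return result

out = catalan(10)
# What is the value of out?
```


catalan(10)
= sum of catalan(i) * catalan(10-1-i) for i in 0..9
First compute sub-values bottom-up:
  catalan(0) = 1, catalan(1) = 1
  catalan(2) = 1*1 + 1*1 = 2
  catalan(3) = 1*2 + 1*1 + 2*1 = 5
  catalan(4) = 1*5 + 1*2 + 2*1 + 5*1 = 14
  catalan(5) = 1*14 + 1*5 + 2*2 + 5*1 + 14*1 = 42
  catalan(6) = 1*42 + 1*14 + 2*5 + 5*2 + 14*1 + 42*1 = 132
  catalan(7) = 1*132 + 1*42 + 2*14 + 5*5 + 14*2 + 42*1 + 132*1 = 429
  catalan(8) = 1*429 + 1*132 + 2*42 + 5*14 + 14*5 + 42*2 + 132*1 + 429*1 = 1430
  catalan(9) = 1*1430 + 1*429 + 2*132 + 5*42 + 14*14 + 42*5 + 132*2 + 429*1 + 1430*1 = 4862
Now catalan(10):
  catalan(0)*catalan(9) = 1*4862 = 4862
  catalan(1)*catalan(8) = 1*1430 = 1430
  catalan(2)*catalan(7) = 2*429 = 858
  catalan(3)*catalan(6) = 5*132 = 660
  catalan(4)*catalan(5) = 14*42 = 588
  catalan(5)*catalan(4) = 42*14 = 588
  catalan(6)*catalan(3) = 132*5 = 660
  catalan(7)*catalan(2) = 429*2 = 858
  catalan(8)*catalan(1) = 1430*1 = 1430
  catalan(9)*catalan(0) = 4862*1 = 4862
= 4862 + 1430 + 858 + 660 + 588 + 588 + 660 + 858 + 1430 + 4862
= 16796


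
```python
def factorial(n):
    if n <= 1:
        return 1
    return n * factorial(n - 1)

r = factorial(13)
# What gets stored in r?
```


factorial(13)
= 13 * factorial(12)
= 13 * 12 * factorial(11)
= 13 * 12 * 11 * factorial(10)
= 13 * 12 * 11 * 10 * factorial(9)
= 13 * 12 * 11 * 10 * 9 * factorial(8)
= 13 * 12 * 11 * 10 * 9 * 8 * factorial(7)
= 13 * 12 * 11 * 10 * 9 * 8 * 7 * factorial(6)
= 13 * 12 * 11 * 10 * 9 * 8 * 7 * 6 * factorial(5)
= 13 * 12 * 11 * 10 * 9 * 8 * 7 * 6 * 5 * factorial(4)
= 13 * 12 * 11 * 10 * 9 * 8 * 7 * 6 * 5 * 4 * factorial(3)
= 13 * 12 * 11 * 10 * 9 * 8 * 7 * 6 * 5 * 4 * 3 * factorial(2)
= 13 * 12 * 11 * 10 * 9 * 8 * 7 * 6 * 5 * 4 * 3 * 2 * factorial(1)
= 13 * 12 * 11 * 10 * 9 * 8 * 7 * 6 * 5 * 4 * 3 * 2 * 1
= 6227020800


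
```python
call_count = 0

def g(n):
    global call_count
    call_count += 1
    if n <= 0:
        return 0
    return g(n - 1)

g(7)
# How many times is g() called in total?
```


g(7) calls g(6) calls ... calls g(0)
Total calls: 7 + 1 (for base case) = 8


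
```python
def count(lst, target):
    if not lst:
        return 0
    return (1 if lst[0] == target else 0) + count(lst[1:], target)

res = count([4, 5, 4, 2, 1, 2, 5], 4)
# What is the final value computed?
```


count([4, 5, 4, 2, 1, 2, 5], 4)
lst[0]=4 == 4: 1 + count([5, 4, 2, 1, 2, 5], 4)
lst[0]=5 != 4: 0 + count([4, 2, 1, 2, 5], 4)
lst[0]=4 == 4: 1 + count([2, 1, 2, 5], 4)
lst[0]=2 != 4: 0 + count([1, 2, 5], 4)
lst[0]=1 != 4: 0 + count([2, 5], 4)
lst[0]=2 != 4: 0 + count([5], 4)
lst[0]=5 != 4: 0 + count([], 4)
= 2


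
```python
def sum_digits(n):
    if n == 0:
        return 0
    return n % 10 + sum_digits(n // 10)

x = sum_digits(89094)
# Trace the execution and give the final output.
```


sum_digits(89094)
= 4 + sum_digits(8909)
= 4 + 9 + sum_digits(890)
= 4 + 9 + 0 + sum_digits(89)
= 4 + 9 + 0 + 9 + sum_digits(8)
= 4 + 9 + 0 + 9 + 8 + sum_digits(0)
= 4 + 9 + 0 + 9 + 8 + 0
= 30


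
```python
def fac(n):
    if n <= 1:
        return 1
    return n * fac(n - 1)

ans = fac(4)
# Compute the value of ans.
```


fac(4)
= 4 * fac(3)
= 4 * 3 * fac(2)
= 4 * 3 * 2 * fac(1)
= 4 * 3 * 2 * 1
= 24


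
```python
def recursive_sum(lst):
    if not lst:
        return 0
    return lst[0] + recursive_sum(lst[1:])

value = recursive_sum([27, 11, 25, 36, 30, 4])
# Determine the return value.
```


recursive_sum([27, 11, 25, 36, 30, 4])
= 27 + recursive_sum([11, 25, 36, 30, 4])
= 27 + 11 + recursive_sum([25, 36, 30, 4])
= 27 + 11 + 25 + recursive_sum([36, 30, 4])
= 27 + 11 + 25 + 36 + recursive_sum([30, 4])
= 27 + 11 + 25 + 36 + 30 + recursive_sum([4])
= 27 + 11 + 25 + 36 + 30 + 4 + recursive_sum([])
= 27 + 11 + 25 + 36 + 30 + 4 + 0
= 133


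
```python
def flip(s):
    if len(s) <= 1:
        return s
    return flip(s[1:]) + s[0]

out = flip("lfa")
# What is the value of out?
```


flip("lfa")
= flip("fa") + "l"
= flip("a") + "f" + "l"
= "a" + "f" + "l"
= "afl"


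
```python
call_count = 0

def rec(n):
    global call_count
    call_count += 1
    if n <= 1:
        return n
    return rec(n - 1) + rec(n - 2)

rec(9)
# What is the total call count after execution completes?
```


rec(9) calls rec(8) and rec(7); each non-base call branches into two more.
Let C(k) = total number of calls made by rec(k), including the call to rec(k) itself.
Base cases: C(0) = 1, C(1) = 1
Recurrence: C(k) = 1 + C(k-1) + C(k-2)
  C(2) = 1 + C(1) + C(0) = 1 + 1 + 1 = 3
  C(3) = 1 + C(2) + C(1) = 1 + 3 + 1 = 5
  C(4) = 1 + C(3) + C(2) = 1 + 5 + 3 = 9
  C(5) = 1 + C(4) + C(3) = 1 + 9 + 5 = 15
  C(6) = 1 + C(5) + C(4) = 1 + 15 + 9 = 25
  C(7) = 1 + C(6) + C(5) = 1 + 25 + 15 = 41
  C(8) = 1 + C(7) + C(6) = 1 + 41 + 25 = 67
  C(9) = 1 + C(8) + C(7) = 1 + 67 + 41 = 109
Total calls = C(9) = 109


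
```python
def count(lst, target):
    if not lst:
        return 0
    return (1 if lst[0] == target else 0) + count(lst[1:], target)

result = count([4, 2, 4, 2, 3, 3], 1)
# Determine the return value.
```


count([4, 2, 4, 2, 3, 3], 1)
lst[0]=4 != 1: 0 + count([2, 4, 2, 3, 3], 1)
lst[0]=2 != 1: 0 + count([4, 2, 3, 3], 1)
lst[0]=4 != 1: 0 + count([2, 3, 3], 1)
lst[0]=2 != 1: 0 + count([3, 3], 1)
lst[0]=3 != 1: 0 + count([3], 1)
lst[0]=3 != 1: 0 + count([], 1)
= 0


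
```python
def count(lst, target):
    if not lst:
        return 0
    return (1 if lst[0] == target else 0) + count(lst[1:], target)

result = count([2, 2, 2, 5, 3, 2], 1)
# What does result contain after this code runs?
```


count([2, 2, 2, 5, 3, 2], 1)
lst[0]=2 != 1: 0 + count([2, 2, 5, 3, 2], 1)
lst[0]=2 != 1: 0 + count([2, 5, 3, 2], 1)
lst[0]=2 != 1: 0 + count([5, 3, 2], 1)
lst[0]=5 != 1: 0 + count([3, 2], 1)
lst[0]=3 != 1: 0 + count([2], 1)
lst[0]=2 != 1: 0 + count([], 1)
= 0
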